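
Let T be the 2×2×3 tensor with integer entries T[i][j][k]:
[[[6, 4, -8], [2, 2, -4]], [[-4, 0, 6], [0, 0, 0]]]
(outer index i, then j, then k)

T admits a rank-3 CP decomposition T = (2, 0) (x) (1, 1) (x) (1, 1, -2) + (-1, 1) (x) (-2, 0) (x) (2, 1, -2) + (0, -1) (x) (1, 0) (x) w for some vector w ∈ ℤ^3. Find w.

Subtract the known terms from T to get the rank-1 residual R = (0, -1) (x) (1, 0) (x) w, so R[i,j,k] = a[i]·b[j]·w[k]. Pick indices with nonzero a[1]·b[0] = (-1)·(1) = -1. Only the fibre through (1,0,·) is needed: R[1,0,:] = T[1,0,:] − Σₗ aₗ[1]bₗ[0]cₗ = [-4, 0, 6] − (0)·(1)·(1, 1, -2) − (1)·(-2)·(2, 1, -2) = [0, 2, 2]. Then w[k] = R[1,0,k] / -1 for each k, giving w = [0, 2, 2] / -1 = (0, -2, -2).

w = (0, -2, -2)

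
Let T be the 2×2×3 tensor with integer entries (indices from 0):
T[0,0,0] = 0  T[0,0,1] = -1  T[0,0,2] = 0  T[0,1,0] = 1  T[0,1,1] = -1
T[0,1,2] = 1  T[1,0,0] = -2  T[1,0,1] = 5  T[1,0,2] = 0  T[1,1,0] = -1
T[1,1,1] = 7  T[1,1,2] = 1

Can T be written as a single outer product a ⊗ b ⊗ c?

No

The mode-3 unfolding of T (rows indexed by k, columns by (i,j) = (0,0), (0,1), (1,0), (1,1)) is [[0, 1, -2, -1], [-1, -1, 5, 7], [0, 1, 0, 1]].
There the 3×3 minor on rows k ∈ {0, 1, 2}, columns (i,j) ∈ {(0,0), (0,1), (1,0)} is det [[0, 1, -2], [-1, -1, 5], [0, 1, 0]] = 2 ≠ 0, so this unfolding has rank ≥ 3; CP rank is at least every unfolding rank, so rank(T) ≥ 3.
In particular rank(T) ≥ 3 > 1, so T is not rank-1.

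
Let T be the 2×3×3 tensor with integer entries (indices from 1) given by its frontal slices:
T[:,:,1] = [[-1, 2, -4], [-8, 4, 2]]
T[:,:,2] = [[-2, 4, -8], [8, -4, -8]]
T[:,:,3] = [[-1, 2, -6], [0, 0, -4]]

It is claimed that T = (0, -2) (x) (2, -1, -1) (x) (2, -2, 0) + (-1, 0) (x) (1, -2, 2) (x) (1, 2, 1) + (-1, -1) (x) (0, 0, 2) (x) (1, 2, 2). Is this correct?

Reconstruct entrywise from the claimed factors. For example, T[2,1,3] = 0 and Σₗ aₗ[2]bₗ[1]cₗ[3] = (-2)·(2)·(0) + (0)·(1)·(1) + (-1)·(0)·(2) = 0; checking all 18 entries, every one matches. The claim holds.

Yes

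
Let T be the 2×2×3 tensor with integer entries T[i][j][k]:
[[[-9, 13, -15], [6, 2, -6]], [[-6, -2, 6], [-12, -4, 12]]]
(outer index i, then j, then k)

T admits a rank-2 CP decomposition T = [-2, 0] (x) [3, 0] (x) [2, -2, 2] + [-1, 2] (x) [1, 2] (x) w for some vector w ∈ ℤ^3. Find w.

w = [-3, -1, 3]

Subtract the known terms from T to get the rank-1 residual R = [-1, 2] (x) [1, 2] (x) w, so R[i,j,k] = a[i]·b[j]·w[k]. Pick indices with nonzero a[0]·b[0] = (-1)·(1) = -1. Only the fibre through (0,0,·) is needed: R[0,0,:] = T[0,0,:] − Σₗ aₗ[0]bₗ[0]cₗ = [-9, 13, -15] − (-2)·(3)·[2, -2, 2] = [3, 1, -3]. Then w[k] = R[0,0,k] / -1 for each k, giving w = [3, 1, -3] / -1 = [-3, -1, 3].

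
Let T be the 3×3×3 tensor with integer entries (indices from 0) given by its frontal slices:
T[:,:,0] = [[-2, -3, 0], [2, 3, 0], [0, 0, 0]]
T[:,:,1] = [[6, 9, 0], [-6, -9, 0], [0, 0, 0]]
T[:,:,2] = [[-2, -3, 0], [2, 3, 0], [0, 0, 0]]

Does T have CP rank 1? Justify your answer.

Yes

If T = a (x) b (x) c then every fibre of T is a multiple of the corresponding factor, so read the factors off the fibres through the nonzero entry T[0,0,0] = -2.
The mode-1 fibre T[:,0,0] = [-2, 2, 0] gives a = [1, -1, 0] (primitive direction); the mode-2 fibre T[0,:,0] = [-2, -3, 0] gives b = [2, 3, 0]; then c[k] = T[0,0,k] / (a[0]·b[0]) = [-2, 6, -2] / 2 = [-1, 3, -1].
Expanding [1, -1, 0] (x) [2, 3, 0] (x) [-1, 3, -1] reproduces all 27 entries of T, so T = [1, -1, 0] (x) [2, 3, 0] (x) [-1, 3, -1] and rank(T) ≤ 1.
Equivalently every frontal slice T[:,:,k] is c[k] times the rank-1 matrix [1, -1, 0] (x) [2, 3, 0]. So T has rank 1 (it is nonzero).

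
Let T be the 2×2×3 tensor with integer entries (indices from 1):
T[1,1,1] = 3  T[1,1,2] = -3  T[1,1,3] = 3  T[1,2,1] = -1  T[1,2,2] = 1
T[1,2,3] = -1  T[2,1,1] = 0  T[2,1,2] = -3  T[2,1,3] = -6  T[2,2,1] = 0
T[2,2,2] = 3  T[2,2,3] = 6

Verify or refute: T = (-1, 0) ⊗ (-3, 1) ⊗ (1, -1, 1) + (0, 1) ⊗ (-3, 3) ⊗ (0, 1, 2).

Yes

Reconstruct entrywise from the claimed factors. For example, T[1,1,1] = 3 and Σₗ aₗ[1]bₗ[1]cₗ[1] = (-1)·(-3)·(1) + (0)·(-3)·(0) = 3; checking all 12 entries, every one matches. The claim holds.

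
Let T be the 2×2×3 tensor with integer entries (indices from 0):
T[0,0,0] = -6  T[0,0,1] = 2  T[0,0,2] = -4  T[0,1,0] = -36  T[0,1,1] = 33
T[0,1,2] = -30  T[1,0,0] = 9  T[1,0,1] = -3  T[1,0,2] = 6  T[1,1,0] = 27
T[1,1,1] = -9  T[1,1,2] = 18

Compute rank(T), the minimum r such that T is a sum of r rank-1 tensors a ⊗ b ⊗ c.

Lower bound: the mode-2 unfolding of T (rows indexed by j, columns by (i,k) = (0,0), (0,1), (0,2), (1,0), (1,1), (1,2)) is [[-6, 2, -4, 9, -3, 6], [-36, 33, -30, 27, -9, 18]].
There the 2×2 minor on rows j ∈ {0, 1}, columns (i,k) ∈ {(0,0), (0,1)} is det [[-6, 2], [-36, 33]] = -126 ≠ 0, so this unfolding has rank ≥ 2; CP rank is at least every unfolding rank, so rank(T) ≥ 2. (Flattening ranks never certify an upper bound on CP rank; for that we must actually write T with 2 rank-1 terms.)
Upper bound — finding two terms. Write S_k = T[:,:,k] for the frontal slices: S₀ = [[-6, -36], [9, 27]], S₁ = [[2, 33], [-3, -9]], S₂ = [[-4, -30], [6, 18]].
If T = a₁ ⊗ b₁ ⊗ c₁ + a₂ ⊗ b₂ ⊗ c₂ then each S_k = c₁[k]·a₁b₁ᵀ + c₂[k]·a₂b₂ᵀ. S₀ and S₁ are linearly independent, so a₁b₁ᵀ and a₂b₂ᵀ must span the same plane of matrices: they are the rank-1 matrices of the form x·S₀ + y·S₁.
det(x·S₀ + y·S₁) is 162·x² − 297·xy + 81·y² = 27·(2·x − 3·y)(3·x − y), vanishing at (x:y) = (3:2) and (1:3).
M₁ = 3·S₀ + 2·S₁ = [[-14, -42], [21, 63]] = (-7)·[2, -3][1, 3]ᵀ and M₂ = S₀ + 3·S₁ = [[0, 63], [0, 0]] = 63·[1, 0][0, 1]ᵀ, so take a₁ = [2, -3], b₁ = [1, 3], a₂ = [1, 0], b₂ = [0, 1].
Each slice is an integer combination of E₁ = a₁b₁ᵀ and E₂ = a₂b₂ᵀ: S₀ = −3·E₁ − 18·E₂, S₁ = E₁ + 27·E₂, S₂ = −2·E₁ − 18·E₂; reading off coefficients, c₁ = [-3, 1, -2] and c₂ = [-18, 27, -18].
Hence T = [2, -3] ⊗ [1, 3] ⊗ [-3, 1, -2] + [1, 0] ⊗ [0, 1] ⊗ [-18, 27, -18], so rank(T) ≤ 2.
These bounds meet, so rank(T) = 2.

2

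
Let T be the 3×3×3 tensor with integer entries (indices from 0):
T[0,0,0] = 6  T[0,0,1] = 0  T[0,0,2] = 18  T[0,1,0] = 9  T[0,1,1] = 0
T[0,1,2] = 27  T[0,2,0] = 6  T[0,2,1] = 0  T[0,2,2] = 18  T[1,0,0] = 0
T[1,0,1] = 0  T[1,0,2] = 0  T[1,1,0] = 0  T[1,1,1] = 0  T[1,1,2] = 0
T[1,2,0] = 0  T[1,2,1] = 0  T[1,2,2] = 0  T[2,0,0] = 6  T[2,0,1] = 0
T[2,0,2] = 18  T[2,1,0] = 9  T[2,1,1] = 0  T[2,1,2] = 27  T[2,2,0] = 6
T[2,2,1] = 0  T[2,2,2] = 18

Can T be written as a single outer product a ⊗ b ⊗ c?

Yes

If T = a ⊗ b ⊗ c then every fibre of T is a multiple of the corresponding factor, so read the factors off the fibres through the nonzero entry T[0,0,0] = 6.
The mode-1 fibre T[:,0,0] = [6, 0, 6] gives a = [1, 0, 1] (primitive direction); the mode-2 fibre T[0,:,0] = [6, 9, 6] gives b = [2, 3, 2]; then c[k] = T[0,0,k] / (a[0]·b[0]) = [6, 0, 18] / 2 = [3, 0, 9].
Expanding [1, 0, 1] ⊗ [2, 3, 2] ⊗ [3, 0, 9] reproduces all 27 entries of T, so T = [1, 0, 1] ⊗ [2, 3, 2] ⊗ [3, 0, 9] and rank(T) ≤ 1.
Equivalently every frontal slice T[:,:,k] is c[k] times the rank-1 matrix [1, 0, 1] ⊗ [2, 3, 2]. So T has rank 1 (it is nonzero).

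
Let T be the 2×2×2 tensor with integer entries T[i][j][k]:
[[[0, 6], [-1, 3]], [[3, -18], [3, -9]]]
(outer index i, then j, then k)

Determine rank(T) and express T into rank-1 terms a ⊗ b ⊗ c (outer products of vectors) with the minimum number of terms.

Lower bound: the mode-1 unfolding of T (rows indexed by i, columns by (j,k) = (0,0), (0,1), (1,0), (1,1)) is [[0, 6, -1, 3], [3, -18, 3, -9]].
There the 2×2 minor on rows i ∈ {0, 1}, columns (j,k) ∈ {(0,0), (0,1)} is det [[0, 6], [3, -18]] = -18 ≠ 0, so this unfolding has rank ≥ 2; CP rank is at least every unfolding rank, so rank(T) ≥ 2. (Flattening ranks never certify an upper bound on CP rank; for that we must actually write T with 2 rank-1 terms.)
Upper bound — finding two terms. Write S_k = T[:,:,k] for the frontal slices: S₀ = [[0, -1], [3, 3]], S₁ = [[6, 3], [-18, -9]].
If T = a₁ ⊗ b₁ ⊗ c₁ + a₂ ⊗ b₂ ⊗ c₂ then each S_k = c₁[k]·a₁b₁ᵀ + c₂[k]·a₂b₂ᵀ. S₀ and S₁ are linearly independent, so a₁b₁ᵀ and a₂b₂ᵀ must span the same plane of matrices: they are the rank-1 matrices of the form x·S₀ + y·S₁.
det(x·S₀ + y·S₁) is 3·x² − 9·xy = 3·(x − 3·y)(x), vanishing at (x:y) = (3:1) and (0:1).
M₁ = 3·S₀ + S₁ = [[6, 0], [-9, 0]] = 3·[2, -3][1, 0]ᵀ and M₂ = S₁ = [[6, 3], [-18, -9]] = 3·[1, -3][2, 1]ᵀ, so take a₁ = [2, -3], b₁ = [1, 0], a₂ = [1, -3], b₂ = [2, 1].
Each slice is an integer combination of E₁ = a₁b₁ᵀ and E₂ = a₂b₂ᵀ: S₀ = E₁ − E₂, S₁ = 3·E₂; reading off coefficients, c₁ = [1, 0] and c₂ = [-1, 3].
Hence T = [2, -3] ⊗ [1, 0] ⊗ [1, 0] + [1, -3] ⊗ [2, 1] ⊗ [-1, 3], so rank(T) ≤ 2.
These bounds meet, so rank(T) = 2.

rank(T) = 2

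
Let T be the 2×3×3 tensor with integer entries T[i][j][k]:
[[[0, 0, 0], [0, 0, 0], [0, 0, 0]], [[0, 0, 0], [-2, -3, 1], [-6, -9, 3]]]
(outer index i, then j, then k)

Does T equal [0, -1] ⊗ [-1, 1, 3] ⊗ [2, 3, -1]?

No

Reconstruct entry (1,0,0) from the claimed factors: Σₗ aₗ[1]bₗ[0]cₗ[0] = (-1)·(-1)·(2) = 2, but T[1,0,0] = 0. The claim is false.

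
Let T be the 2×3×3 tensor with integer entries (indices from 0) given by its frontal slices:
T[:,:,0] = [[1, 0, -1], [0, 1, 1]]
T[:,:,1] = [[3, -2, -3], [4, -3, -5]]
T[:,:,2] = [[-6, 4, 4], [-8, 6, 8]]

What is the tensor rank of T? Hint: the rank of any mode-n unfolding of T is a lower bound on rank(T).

3

Lower bound: in the mode-2 unfolding of T (rows indexed by j, columns by (i,k)) the 3×3 minor on rows j ∈ {0, 1, 2}, columns (i,k) ∈ {(0,0), (0,1), (0,2)} is det [[1, 3, -6], [0, -2, 4], [-1, -3, 4]] = 4 ≠ 0, so that unfolding has rank ≥ 3 and hence rank(T) ≥ 3 (CP rank is at least every unfolding rank, though it can be larger).
Upper bound: T is a sum of 3 rank-1 terms, T = [1, 1] (x) [0, 0, 1] (x) [-4, -2, 2] + [1, 1] (x) [2, -1, 1] (x) [1, 1, -2] + [1, 2] (x) [1, -1, -2] (x) [-1, 1, -2] (written with every a and b primitive with positive leading entry and the scale carried by c; CP decompositions are not unique, and this one is verified by expanding entrywise), so rank(T) ≤ 3.
These bounds meet, so rank(T) = 3.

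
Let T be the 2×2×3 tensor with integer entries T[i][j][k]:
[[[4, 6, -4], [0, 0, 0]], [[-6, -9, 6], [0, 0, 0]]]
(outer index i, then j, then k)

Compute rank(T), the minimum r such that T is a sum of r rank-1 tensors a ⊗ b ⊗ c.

Lower bound: T ≠ 0 (e.g. T[0,0,0] = 4), so rank(T) ≥ 1.
Upper bound: if T = a ⊗ b ⊗ c then every fibre of T is a multiple of the corresponding factor, so read the factors off the fibres through the nonzero entry T[0,0,0] = 4.
The mode-1 fibre T[:,0,0] = [4, -6] gives a = [2, -3] (primitive direction); the mode-2 fibre T[0,:,0] = [4, 0] gives b = [1, 0]; then c[k] = T[0,0,k] / (a[0]·b[0]) = [4, 6, -4] / 2 = [2, 3, -2].
Expanding [2, -3] ⊗ [1, 0] ⊗ [2, 3, -2] reproduces all 12 entries of T, so T = [2, -3] ⊗ [1, 0] ⊗ [2, 3, -2] and rank(T) ≤ 1.
These bounds meet, so rank(T) = 1.
Check entry T[1,1,2] = 0: (-3)·(0)·(-2) = 0.

1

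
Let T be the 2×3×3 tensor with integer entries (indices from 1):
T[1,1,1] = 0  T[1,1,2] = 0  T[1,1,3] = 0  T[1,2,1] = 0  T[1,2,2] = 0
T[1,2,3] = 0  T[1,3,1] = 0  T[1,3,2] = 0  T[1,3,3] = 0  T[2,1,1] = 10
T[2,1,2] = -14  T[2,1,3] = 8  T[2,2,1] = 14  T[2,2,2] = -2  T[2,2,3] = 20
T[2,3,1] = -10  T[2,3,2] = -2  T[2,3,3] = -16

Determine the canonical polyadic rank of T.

Lower bound: in the mode-3 unfolding of T (rows indexed by k, columns by (i,j)) the 2×2 minor on rows k ∈ {1, 2}, columns (i,j) ∈ {(2,1), (2,2)} is det [[10, 14], [-14, -2]] = 176 ≠ 0, so that unfolding has rank ≥ 2 and hence rank(T) ≥ 2 (CP rank is at least every unfolding rank, though it can be larger).
Upper bound: T[i,:,:] = a[i]·M for every slice, with a = [0, 1] and M = [[10, -14, 8], [14, -2, 20], [-10, -2, -16]] (rows j, columns k).
The columns of M satisfy (column 2) = −3·(column 1) + 2·(column 3), so splitting by columns, M = [10, 14, -10][1, -3, 0]ᵀ + [8, 20, -16][0, 2, 1]ᵀ.
Hence T = [0, 1] ⊗ [10, 14, -10] ⊗ [1, -3, 0] + [0, 1] ⊗ [8, 20, -16] ⊗ [0, 2, 1], so rank(T) ≤ 2.
These bounds meet, so rank(T) = 2.

2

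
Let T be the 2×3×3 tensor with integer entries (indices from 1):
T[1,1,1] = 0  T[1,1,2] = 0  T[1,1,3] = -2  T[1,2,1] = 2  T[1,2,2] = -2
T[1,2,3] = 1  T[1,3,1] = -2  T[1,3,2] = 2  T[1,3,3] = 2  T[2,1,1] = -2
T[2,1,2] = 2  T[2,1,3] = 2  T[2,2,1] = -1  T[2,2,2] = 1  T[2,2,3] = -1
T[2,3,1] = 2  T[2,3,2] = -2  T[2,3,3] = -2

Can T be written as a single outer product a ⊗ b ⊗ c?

No

The mode-2 unfolding of T (rows indexed by j, columns by (i,k) = (1,1), (1,2), (1,3), (2,1), (2,2), (2,3)) is [[0, 0, -2, -2, 2, 2], [2, -2, 1, -1, 1, -1], [-2, 2, 2, 2, -2, -2]].
There the 3×3 minor on rows j ∈ {1, 2, 3}, columns (i,k) ∈ {(1,1), (1,3), (2,1)} is det [[0, -2, -2], [2, 1, -1], [-2, 2, 2]] = -8 ≠ 0, so this unfolding has rank ≥ 3; CP rank is at least every unfolding rank, so rank(T) ≥ 3.
In particular rank(T) ≥ 3 > 1, so T is not rank-1.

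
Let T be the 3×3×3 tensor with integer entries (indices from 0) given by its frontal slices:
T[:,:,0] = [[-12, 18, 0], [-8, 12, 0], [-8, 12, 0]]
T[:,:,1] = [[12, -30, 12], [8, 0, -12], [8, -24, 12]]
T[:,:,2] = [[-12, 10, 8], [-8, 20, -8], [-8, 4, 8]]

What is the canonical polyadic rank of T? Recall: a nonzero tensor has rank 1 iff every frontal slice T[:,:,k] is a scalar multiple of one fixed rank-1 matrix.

2

Lower bound: the mode-1 unfolding of T (rows indexed by i, columns by (j,k) = (0,0), (0,1), (0,2), (1,0), (1,1), (1,2), (2,0), (2,1), (2,2)) is [[-12, 12, -12, 18, -30, 10, 0, 12, 8], [-8, 8, -8, 12, 0, 20, 0, -12, -8], [-8, 8, -8, 12, -24, 4, 0, 12, 8]].
There the 2×2 minor on rows i ∈ {0, 1}, columns (j,k) ∈ {(0,0), (1,1)} is det [[-12, -30], [-8, 0]] = -240 ≠ 0, so this unfolding has rank ≥ 2; CP rank is at least every unfolding rank, so rank(T) ≥ 2. (Unfolding ranks only ever bound the CP rank from below — rank(T) can be strictly larger than all of them — so the matching upper bound has to come from an explicit 2-term decomposition.)
Upper bound — finding two terms. Write S_k = T[:,:,k] for the frontal slices: S₀ = [[-12, 18, 0], [-8, 12, 0], [-8, 12, 0]], S₁ = [[12, -30, 12], [8, 0, -12], [8, -24, 12]], S₂ = [[-12, 10, 8], [-8, 20, -8], [-8, 4, 8]].
If T = a₁ ⊗ b₁ ⊗ c₁ + a₂ ⊗ b₂ ⊗ c₂ then each S_k = c₁[k]·a₁b₁ᵀ + c₂[k]·a₂b₂ᵀ. S₀ and S₁ are linearly independent, so a₁b₁ᵀ and a₂b₂ᵀ must span the same plane of matrices: they are the rank-1 matrices of the form x·S₀ + y·S₁.
The 2×2 minor of x·S₀ + y·S₁ on rows {0,1}, columns {0,1} is −240·xy + 240·y² = (-240)·(x − y)(y), vanishing at (x:y) = (1:1) and (1:0).
M₁ = S₀ + S₁ = [[0, -12, 12], [0, 12, -12], [0, -12, 12]] = (-12)·[1, -1, 1][0, 1, -1]ᵀ and M₂ = S₀ = [[-12, 18, 0], [-8, 12, 0], [-8, 12, 0]] = (-2)·[3, 2, 2][2, -3, 0]ᵀ, so take a₁ = [1, -1, 1], b₁ = [0, 1, -1], a₂ = [3, 2, 2], b₂ = [2, -3, 0].
Each slice is an integer combination of E₁ = a₁b₁ᵀ and E₂ = a₂b₂ᵀ: S₀ = −2·E₂, S₁ = −12·E₁ + 2·E₂, S₂ = −8·E₁ − 2·E₂; reading off coefficients, c₁ = [0, -12, -8] and c₂ = [-2, 2, -2].
Hence T = [1, -1, 1] ⊗ [0, 1, -1] ⊗ [0, -12, -8] + [3, 2, 2] ⊗ [2, -3, 0] ⊗ [-2, 2, -2], so rank(T) ≤ 2.
These bounds meet, so rank(T) = 2.
Check entry T[1,2,0] = 0: (-1)·(-1)·(0) + (2)·(0)·(-2) = 0.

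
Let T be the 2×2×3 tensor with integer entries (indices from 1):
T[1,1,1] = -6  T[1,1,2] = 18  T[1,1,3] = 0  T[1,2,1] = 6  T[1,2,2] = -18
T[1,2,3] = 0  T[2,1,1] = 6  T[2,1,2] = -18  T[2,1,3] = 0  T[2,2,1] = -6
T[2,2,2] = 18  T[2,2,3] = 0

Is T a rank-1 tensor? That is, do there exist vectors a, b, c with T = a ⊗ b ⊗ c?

Yes

If T = a ⊗ b ⊗ c then every fibre of T is a multiple of the corresponding factor, so read the factors off the fibres through the nonzero entry T[1,1,1] = -6.
The mode-1 fibre T[:,1,1] = [-6, 6] gives a = (1, -1) (primitive direction); the mode-2 fibre T[1,:,1] = [-6, 6] gives b = (1, -1); then c[k] = T[1,1,k] / (a[1]·b[1]) = [-6, 18, 0] / 1 = (-6, 18, 0).
Expanding (1, -1) ⊗ (1, -1) ⊗ (-6, 18, 0) reproduces all 12 entries of T, so T = (1, -1) ⊗ (1, -1) ⊗ (-6, 18, 0) and rank(T) ≤ 1.
Equivalently every frontal slice T[:,:,k] is c[k] times the rank-1 matrix (1, -1) ⊗ (1, -1). So T has rank 1 (it is nonzero).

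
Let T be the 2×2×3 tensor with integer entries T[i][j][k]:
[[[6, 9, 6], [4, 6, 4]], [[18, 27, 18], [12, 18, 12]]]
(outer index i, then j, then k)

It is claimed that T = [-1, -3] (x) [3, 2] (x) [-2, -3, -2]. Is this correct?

Reconstruct entrywise from the claimed factors. For example, T[0,1,1] = 6 and Σₗ aₗ[0]bₗ[1]cₗ[1] = (-1)·(2)·(-3) = 6; checking all 12 entries, every one matches. The claim holds.

Yes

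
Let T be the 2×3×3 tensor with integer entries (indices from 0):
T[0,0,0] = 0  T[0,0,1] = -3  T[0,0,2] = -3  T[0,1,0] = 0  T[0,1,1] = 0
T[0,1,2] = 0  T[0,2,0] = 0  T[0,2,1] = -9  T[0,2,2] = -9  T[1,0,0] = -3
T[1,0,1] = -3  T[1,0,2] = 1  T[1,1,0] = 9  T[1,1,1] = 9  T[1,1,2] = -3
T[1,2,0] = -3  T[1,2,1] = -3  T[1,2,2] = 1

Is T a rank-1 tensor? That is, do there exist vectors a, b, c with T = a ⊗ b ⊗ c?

No

The mode-1 unfolding of T (rows indexed by i, columns by (j,k) = (0,0), (0,1), (0,2), (1,0), (1,1), (1,2), (2,0), (2,1), (2,2)) is [[0, -3, -3, 0, 0, 0, 0, -9, -9], [-3, -3, 1, 9, 9, -3, -3, -3, 1]].
There the 2×2 minor on rows i ∈ {0, 1}, columns (j,k) ∈ {(0,0), (0,1)} is det [[0, -3], [-3, -3]] = -9 ≠ 0, so this unfolding has rank ≥ 2; CP rank is at least every unfolding rank, so rank(T) ≥ 2.
In particular rank(T) ≥ 2 > 1, so T is not rank-1.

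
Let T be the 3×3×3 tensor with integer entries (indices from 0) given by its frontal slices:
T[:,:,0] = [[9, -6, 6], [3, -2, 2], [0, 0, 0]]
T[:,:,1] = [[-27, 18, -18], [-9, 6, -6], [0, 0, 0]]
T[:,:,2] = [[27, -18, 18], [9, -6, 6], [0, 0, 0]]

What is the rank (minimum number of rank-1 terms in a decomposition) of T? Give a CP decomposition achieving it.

rank(T) = 1

Lower bound: T ≠ 0 (e.g. T[0,0,0] = 9), so rank(T) ≥ 1.
Upper bound: if T = a (x) b (x) c then every fibre of T is a multiple of the corresponding factor, so read the factors off the fibres through the nonzero entry T[0,0,0] = 9.
The mode-1 fibre T[:,0,0] = [9, 3, 0] gives a = (3, 1, 0) (primitive direction); the mode-2 fibre T[0,:,0] = [9, -6, 6] gives b = (3, -2, 2); then c[k] = T[0,0,k] / (a[0]·b[0]) = [9, -27, 27] / 9 = (1, -3, 3).
Expanding (3, 1, 0) (x) (3, -2, 2) (x) (1, -3, 3) reproduces all 27 entries of T, so T = (3, 1, 0) (x) (3, -2, 2) (x) (1, -3, 3) and rank(T) ≤ 1.
These bounds meet, so rank(T) = 1.
Check entry T[2,0,2] = 0: (0)·(3)·(3) = 0.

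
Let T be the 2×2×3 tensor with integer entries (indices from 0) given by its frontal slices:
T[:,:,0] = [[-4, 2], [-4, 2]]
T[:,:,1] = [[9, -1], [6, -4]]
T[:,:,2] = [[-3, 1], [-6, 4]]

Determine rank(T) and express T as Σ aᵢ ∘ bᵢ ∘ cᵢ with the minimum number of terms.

Lower bound: the mode-3 unfolding of T (rows indexed by k, columns by (i,j) = (0,0), (0,1), (1,0), (1,1)) is [[-4, 2, -4, 2], [9, -1, 6, -4], [-3, 1, -6, 4]].
There the 3×3 minor on rows k ∈ {0, 1, 2}, columns (i,j) ∈ {(0,0), (0,1), (1,0)} is det [[-4, 2, -4], [9, -1, 6], [-3, 1, -6]] = 48 ≠ 0, so this unfolding has rank ≥ 3; CP rank is at least every unfolding rank, so rank(T) ≥ 3. (Flattening ranks never certify an upper bound on CP rank; for that we must actually write T with 3 rank-1 terms.)
Upper bound: T is a sum of 3 rank-1 terms, T = (1, -2) ∘ (1, -1) ∘ (0, 1, 1) + (1, 1) ∘ (2, -1) ∘ (-2, 4, -2) + (2, -1) ∘ (0, 1) ∘ (0, 2, 0) (one valid choice — decompositions are not unique — normalised so each a, b is primitive with positive first nonzero entry; check it by expanding all entries), so rank(T) ≤ 3.
These bounds meet, so rank(T) = 3.

rank(T) = 3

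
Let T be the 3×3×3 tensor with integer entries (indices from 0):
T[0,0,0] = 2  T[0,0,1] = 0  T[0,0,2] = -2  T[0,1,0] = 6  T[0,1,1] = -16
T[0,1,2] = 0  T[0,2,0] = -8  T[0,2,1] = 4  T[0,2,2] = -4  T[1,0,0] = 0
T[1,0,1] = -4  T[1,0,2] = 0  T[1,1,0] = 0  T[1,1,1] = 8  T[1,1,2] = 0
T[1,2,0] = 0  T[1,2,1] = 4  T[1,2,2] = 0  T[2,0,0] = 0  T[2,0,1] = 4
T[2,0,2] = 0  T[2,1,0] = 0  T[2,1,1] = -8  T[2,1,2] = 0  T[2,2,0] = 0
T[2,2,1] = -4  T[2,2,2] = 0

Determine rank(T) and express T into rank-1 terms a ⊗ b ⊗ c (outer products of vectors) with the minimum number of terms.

Lower bound: the mode-3 unfolding of T (rows indexed by k, columns by (i,j) = (0,0), (0,1), (0,2), (1,0), (1,1), (1,2), (2,0), (2,1), (2,2)) is [[2, 6, -8, 0, 0, 0, 0, 0, 0], [0, -16, 4, -4, 8, 4, 4, -8, -4], [-2, 0, -4, 0, 0, 0, 0, 0, 0]].
There the 3×3 minor on rows k ∈ {0, 1, 2}, columns (i,j) ∈ {(0,0), (0,1), (0,2)} is det [[2, 6, -8], [0, -16, 4], [-2, 0, -4]] = 336 ≠ 0, so this unfolding has rank ≥ 3; CP rank is at least every unfolding rank, so rank(T) ≥ 3. (Flattening ranks never certify an upper bound on CP rank; for that we must actually write T with 3 rank-1 terms.)
Upper bound: T is a sum of 3 rank-1 terms, T = [1, -1, 1] ⊗ [1, -2, -1] ⊗ [0, 4, 0] + [1, 0, 0] ⊗ [1, 1, 0] ⊗ [-2, 0, -4] + [1, 0, 0] ⊗ [1, 2, -2] ⊗ [4, -4, 2] (written with every a and b primitive with positive leading entry and the scale carried by c; CP decompositions are not unique, and this one is verified by expanding entrywise), so rank(T) ≤ 3.
These bounds meet, so rank(T) = 3.

rank(T) = 3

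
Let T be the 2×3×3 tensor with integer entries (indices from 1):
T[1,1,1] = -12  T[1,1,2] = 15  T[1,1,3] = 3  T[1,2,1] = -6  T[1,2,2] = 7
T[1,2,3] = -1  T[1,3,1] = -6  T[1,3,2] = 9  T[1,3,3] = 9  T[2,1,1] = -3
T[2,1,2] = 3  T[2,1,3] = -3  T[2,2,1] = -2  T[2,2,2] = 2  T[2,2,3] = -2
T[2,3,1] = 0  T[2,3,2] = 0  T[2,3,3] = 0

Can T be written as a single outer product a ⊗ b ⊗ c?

No

The mode-1 unfolding of T (rows indexed by i, columns by (j,k) = (1,1), (1,2), (1,3), (2,1), (2,2), (2,3), (3,1), (3,2), (3,3)) is [[-12, 15, 3, -6, 7, -1, -6, 9, 9], [-3, 3, -3, -2, 2, -2, 0, 0, 0]].
There the 2×2 minor on rows i ∈ {1, 2}, columns (j,k) ∈ {(1,1), (1,2)} is det [[-12, 15], [-3, 3]] = 9 ≠ 0, so this unfolding has rank ≥ 2; CP rank is at least every unfolding rank, so rank(T) ≥ 2.
In particular rank(T) ≥ 2 > 1, so T is not rank-1.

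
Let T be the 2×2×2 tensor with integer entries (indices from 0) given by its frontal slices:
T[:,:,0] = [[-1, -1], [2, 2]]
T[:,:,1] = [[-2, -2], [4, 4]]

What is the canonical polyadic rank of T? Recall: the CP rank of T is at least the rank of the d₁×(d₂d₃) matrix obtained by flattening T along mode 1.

Lower bound: T ≠ 0 (e.g. T[0,0,0] = -1), so rank(T) ≥ 1.
Upper bound: the mode-1 fibre T[:,0,0] = [-1, 2] gives a = [1, -2] (primitive direction); the mode-2 fibre T[0,:,0] = [-1, -1] gives b = [1, 1]; then c[k] = T[0,0,k] / (a[0]·b[0]) = [-1, -2] / 1 = [-1, -2].
Expanding [1, -2] (x) [1, 1] (x) [-1, -2] reproduces all 8 entries of T, so T = [1, -2] (x) [1, 1] (x) [-1, -2] and rank(T) ≤ 1.
These bounds meet, so rank(T) = 1.

1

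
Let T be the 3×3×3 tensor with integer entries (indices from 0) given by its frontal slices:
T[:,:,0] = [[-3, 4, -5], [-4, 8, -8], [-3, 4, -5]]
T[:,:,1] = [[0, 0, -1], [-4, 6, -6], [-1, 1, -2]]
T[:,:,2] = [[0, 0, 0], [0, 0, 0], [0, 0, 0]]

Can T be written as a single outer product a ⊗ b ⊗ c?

No

The mode-2 unfolding of T (rows indexed by j, columns by (i,k) = (0,0), (0,1), (0,2), (1,0), (1,1), (1,2), (2,0), (2,1), (2,2)) is [[-3, 0, 0, -4, -4, 0, -3, -1, 0], [4, 0, 0, 8, 6, 0, 4, 1, 0], [-5, -1, 0, -8, -6, 0, -5, -2, 0]].
There the 3×3 minor on rows j ∈ {0, 1, 2}, columns (i,k) ∈ {(0,0), (0,1), (1,0)} is det [[-3, 0, -4], [4, 0, 8], [-5, -1, -8]] = -8 ≠ 0, so this unfolding has rank ≥ 3; CP rank is at least every unfolding rank, so rank(T) ≥ 3.
In particular rank(T) ≥ 3 > 1, so T is not rank-1.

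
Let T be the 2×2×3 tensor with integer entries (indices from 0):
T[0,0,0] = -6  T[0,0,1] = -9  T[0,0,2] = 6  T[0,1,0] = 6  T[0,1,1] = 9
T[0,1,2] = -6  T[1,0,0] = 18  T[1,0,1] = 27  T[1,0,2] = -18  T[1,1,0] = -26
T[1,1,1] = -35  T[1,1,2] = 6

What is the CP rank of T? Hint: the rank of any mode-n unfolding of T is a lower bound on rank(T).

2

Lower bound: the mode-3 unfolding of T (rows indexed by k, columns by (i,j) = (0,0), (0,1), (1,0), (1,1)) is [[-6, 6, 18, -26], [-9, 9, 27, -35], [6, -6, -18, 6]].
There the 2×2 minor on rows k ∈ {0, 1}, columns (i,j) ∈ {(0,0), (1,1)} is det [[-6, -26], [-9, -35]] = -24 ≠ 0, so this unfolding has rank ≥ 2; CP rank is at least every unfolding rank, so rank(T) ≥ 2. (Unfolding ranks only ever bound the CP rank from below — rank(T) can be strictly larger than all of them — so the matching upper bound has to come from an explicit 2-term decomposition.)
Upper bound — finding two terms. Write S_k = T[:,:,k] for the frontal slices: S₀ = [[-6, 6], [18, -26]], S₁ = [[-9, 9], [27, -35]], S₂ = [[6, -6], [-18, 6]].
If T = a₁ ⊗ b₁ ⊗ c₁ + a₂ ⊗ b₂ ⊗ c₂ then each S_k = c₁[k]·a₁b₁ᵀ + c₂[k]·a₂b₂ᵀ. S₀ and S₁ are linearly independent, so a₁b₁ᵀ and a₂b₂ᵀ must span the same plane of matrices: they are the rank-1 matrices of the form x·S₀ + y·S₁.
det(x·S₀ + y·S₁) is 48·x² + 120·xy + 72·y² = 24·(2·x + 3·y)(x + y), vanishing at (x:y) = (3:-2) and (1:-1).
M₁ = 3·S₀ − 2·S₁ = [[0, 0], [0, -8]] = (-8)·[0, 1][0, 1]ᵀ and M₂ = S₀ − S₁ = [[3, -3], [-9, 9]] = 3·[1, -3][1, -1]ᵀ, so take a₁ = [0, 1], b₁ = [0, 1], a₂ = [1, -3], b₂ = [1, -1].
Each slice is an integer combination of E₁ = a₁b₁ᵀ and E₂ = a₂b₂ᵀ: S₀ = −8·E₁ − 6·E₂, S₁ = −8·E₁ − 9·E₂, S₂ = −12·E₁ + 6·E₂; reading off coefficients, c₁ = [-8, -8, -12] and c₂ = [-6, -9, 6].
Hence T = [0, 1] ⊗ [0, 1] ⊗ [-8, -8, -12] + [1, -3] ⊗ [1, -1] ⊗ [-6, -9, 6], so rank(T) ≤ 2.
These bounds meet, so rank(T) = 2.
Check entry T[1,1,0] = -26: (1)·(1)·(-8) + (-3)·(-1)·(-6) = -26.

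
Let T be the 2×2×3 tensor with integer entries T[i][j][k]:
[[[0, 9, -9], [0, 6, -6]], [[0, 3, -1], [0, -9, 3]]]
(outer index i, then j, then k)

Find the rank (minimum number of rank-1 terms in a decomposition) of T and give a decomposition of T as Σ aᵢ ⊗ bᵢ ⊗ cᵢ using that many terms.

Lower bound: in the mode-3 unfolding of T (rows indexed by k, columns by (i,j)) the 2×2 minor on rows k ∈ {1, 2}, columns (i,j) ∈ {(0,0), (1,0)} is det [[9, 3], [-9, -1]] = 18 ≠ 0, so that unfolding has rank ≥ 2 and hence rank(T) ≥ 2 (CP rank is at least every unfolding rank, though it can be larger).
Upper bound: with S_k = T[:,:,k], the two rank-1 terms a₁b₁ᵀ, a₂b₂ᵀ are the rank-1 members of the pencil x·S₁ + y·S₂.
det(x·S₁ + y·S₂) is −99·x² + 132·xy − 33·y² = (-33)·(3·x − y)(x − y), vanishing at (x:y) = (1:3) and (1:1).
M₁ = S₁ + 3·S₂ = [[-18, -12], [0, 0]] = (-6)·[1, 0][3, 2]ᵀ and M₂ = S₁ + S₂ = [[0, 0], [2, -6]] = 2·[0, 1][1, -3]ᵀ, so take a₁ = [1, 0], b₁ = [3, 2], a₂ = [0, 1], b₂ = [1, -3].
Each slice is an integer combination of E₁ = a₁b₁ᵀ and E₂ = a₂b₂ᵀ: S₀ = 0, S₁ = 3·E₁ + 3·E₂, S₂ = −3·E₁ − E₂; reading off coefficients, c₁ = [0, 3, -3] and c₂ = [0, 3, -1].
Hence T = [1, 0] ⊗ [3, 2] ⊗ [0, 3, -3] + [0, 1] ⊗ [1, -3] ⊗ [0, 3, -1], so rank(T) ≤ 2.
These bounds meet, so rank(T) = 2.

rank(T) = 2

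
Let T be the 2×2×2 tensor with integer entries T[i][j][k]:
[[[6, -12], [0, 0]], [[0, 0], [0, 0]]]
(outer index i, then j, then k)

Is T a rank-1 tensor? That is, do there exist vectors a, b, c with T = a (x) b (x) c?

If T = a (x) b (x) c then every fibre of T is a multiple of the corresponding factor, so read the factors off the fibres through the nonzero entry T[0,0,0] = 6.
The mode-1 fibre T[:,0,0] = [6, 0] gives a = (1, 0) (primitive direction); the mode-2 fibre T[0,:,0] = [6, 0] gives b = (1, 0); then c[k] = T[0,0,k] / (a[0]·b[0]) = [6, -12] / 1 = (6, -12).
Expanding (1, 0) (x) (1, 0) (x) (6, -12) reproduces all 8 entries of T, so T = (1, 0) (x) (1, 0) (x) (6, -12) and rank(T) ≤ 1.
Equivalently every frontal slice T[:,:,k] is c[k] times the rank-1 matrix (1, 0) (x) (1, 0). So T has rank 1 (it is nonzero).

Yes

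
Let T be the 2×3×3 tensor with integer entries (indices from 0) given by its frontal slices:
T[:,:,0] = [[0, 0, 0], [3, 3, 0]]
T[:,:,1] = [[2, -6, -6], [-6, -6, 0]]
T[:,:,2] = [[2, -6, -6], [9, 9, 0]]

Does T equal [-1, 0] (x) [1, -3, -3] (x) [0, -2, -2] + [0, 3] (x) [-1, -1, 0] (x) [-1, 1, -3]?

No

Reconstruct entry (1,0,1) from the claimed factors: Σₗ aₗ[1]bₗ[0]cₗ[1] = (0)·(1)·(-2) + (3)·(-1)·(1) = -3, but T[1,0,1] = -6. The claim is false.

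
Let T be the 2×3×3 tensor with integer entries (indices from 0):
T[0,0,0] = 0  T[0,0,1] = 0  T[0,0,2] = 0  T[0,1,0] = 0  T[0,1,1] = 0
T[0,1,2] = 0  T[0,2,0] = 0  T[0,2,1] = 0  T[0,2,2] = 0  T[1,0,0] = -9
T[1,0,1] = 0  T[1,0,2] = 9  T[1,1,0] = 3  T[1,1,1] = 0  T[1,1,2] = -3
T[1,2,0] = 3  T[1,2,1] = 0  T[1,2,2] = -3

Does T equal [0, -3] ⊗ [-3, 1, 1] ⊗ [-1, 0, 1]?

Yes

Reconstruct entrywise from the claimed factors. For example, T[0,2,0] = 0 and Σₗ aₗ[0]bₗ[2]cₗ[0] = (0)·(1)·(-1) = 0; checking all 18 entries, every one matches. The claim holds.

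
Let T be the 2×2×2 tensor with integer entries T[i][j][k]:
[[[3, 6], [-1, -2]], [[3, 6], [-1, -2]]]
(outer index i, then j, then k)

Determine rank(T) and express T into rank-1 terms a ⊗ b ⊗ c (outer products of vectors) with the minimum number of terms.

Lower bound: T ≠ 0 (e.g. T[0,0,0] = 3), so rank(T) ≥ 1.
Upper bound: if T = a ⊗ b ⊗ c then every fibre of T is a multiple of the corresponding factor, so read the factors off the fibres through the nonzero entry T[0,0,0] = 3.
The mode-1 fibre T[:,0,0] = [3, 3] gives a = [1, 1] (primitive direction); the mode-2 fibre T[0,:,0] = [3, -1] gives b = [3, -1]; then c[k] = T[0,0,k] / (a[0]·b[0]) = [3, 6] / 3 = [1, 2].
Expanding [1, 1] ⊗ [3, -1] ⊗ [1, 2] reproduces all 8 entries of T, so T = [1, 1] ⊗ [3, -1] ⊗ [1, 2] and rank(T) ≤ 1.
These bounds meet, so rank(T) = 1.

rank(T) = 1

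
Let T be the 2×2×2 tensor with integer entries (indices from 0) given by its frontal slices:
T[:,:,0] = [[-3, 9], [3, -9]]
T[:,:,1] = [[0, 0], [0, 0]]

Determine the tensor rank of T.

1

Lower bound: T ≠ 0 (e.g. T[0,0,0] = -3), so rank(T) ≥ 1.
Upper bound: if T = a ⊗ b ⊗ c then every fibre of T is a multiple of the corresponding factor, so read the factors off the fibres through the nonzero entry T[0,0,0] = -3.
The mode-1 fibre T[:,0,0] = [-3, 3] gives a = [1, -1] (primitive direction); the mode-2 fibre T[0,:,0] = [-3, 9] gives b = [1, -3]; then c[k] = T[0,0,k] / (a[0]·b[0]) = [-3, 0] / 1 = [-3, 0].
Expanding [1, -1] ⊗ [1, -3] ⊗ [-3, 0] reproduces all 8 entries of T, so T = [1, -1] ⊗ [1, -3] ⊗ [-3, 0] and rank(T) ≤ 1.
These bounds meet, so rank(T) = 1.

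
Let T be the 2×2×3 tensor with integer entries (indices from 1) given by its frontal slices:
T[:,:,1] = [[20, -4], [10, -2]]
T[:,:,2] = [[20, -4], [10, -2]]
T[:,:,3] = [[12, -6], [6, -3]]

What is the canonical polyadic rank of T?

Lower bound: the mode-2 unfolding of T (rows indexed by j, columns by (i,k) = (1,1), (1,2), (1,3), (2,1), (2,2), (2,3)) is [[20, 20, 12, 10, 10, 6], [-4, -4, -6, -2, -2, -3]].
There the 2×2 minor on rows j ∈ {1, 2}, columns (i,k) ∈ {(1,1), (1,3)} is det [[20, 12], [-4, -6]] = -72 ≠ 0, so this unfolding has rank ≥ 2; CP rank is at least every unfolding rank, so rank(T) ≥ 2. (Flattening ranks never certify an upper bound on CP rank; for that we must actually write T with 2 rank-1 terms.)
Upper bound — finding two terms. Every mode-1 slice of T is a multiple of one matrix: T[i,:,:] = a[i]·M with a = [2, 1] and M = [[10, 10, 6], [-2, -2, -3]] (rows indexed by j, columns by k). So it suffices to write M as a sum of two rank-1 matrices.
Splitting M by its rows (j = 1, 2), M = [1, 0][10, 10, 6]ᵀ + [0, 1][-2, -2, -3]ᵀ.
Hence T = [2, 1] (x) [1, 0] (x) [10, 10, 6] + [2, 1] (x) [0, 1] (x) [-2, -2, -3], so rank(T) ≤ 2.
These bounds meet, so rank(T) = 2.

2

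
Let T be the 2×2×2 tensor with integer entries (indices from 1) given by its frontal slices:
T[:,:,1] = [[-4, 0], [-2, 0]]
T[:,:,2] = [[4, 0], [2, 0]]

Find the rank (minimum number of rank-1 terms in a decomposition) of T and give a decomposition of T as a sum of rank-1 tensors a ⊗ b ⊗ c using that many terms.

Lower bound: T ≠ 0 (e.g. T[1,1,1] = -4), so rank(T) ≥ 1.
Upper bound: if T = a ⊗ b ⊗ c then every fibre of T is a multiple of the corresponding factor, so read the factors off the fibres through the nonzero entry T[1,1,1] = -4.
The mode-1 fibre T[:,1,1] = [-4, -2] gives a = [2, 1] (primitive direction); the mode-2 fibre T[1,:,1] = [-4, 0] gives b = [1, 0]; then c[k] = T[1,1,k] / (a[1]·b[1]) = [-4, 4] / 2 = [-2, 2].
Expanding [2, 1] ⊗ [1, 0] ⊗ [-2, 2] reproduces all 8 entries of T, so T = [2, 1] ⊗ [1, 0] ⊗ [-2, 2] and rank(T) ≤ 1.
These bounds meet, so rank(T) = 1.
Check entry T[1,2,1] = 0: (2)·(0)·(-2) = 0.

rank(T) = 1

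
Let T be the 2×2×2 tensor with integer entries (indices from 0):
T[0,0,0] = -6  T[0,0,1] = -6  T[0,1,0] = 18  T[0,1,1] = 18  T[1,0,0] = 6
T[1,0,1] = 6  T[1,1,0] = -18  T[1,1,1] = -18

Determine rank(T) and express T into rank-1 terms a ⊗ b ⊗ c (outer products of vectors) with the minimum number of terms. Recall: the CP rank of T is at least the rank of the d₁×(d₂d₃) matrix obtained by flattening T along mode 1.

Lower bound: T ≠ 0 (e.g. T[0,0,0] = -6), so rank(T) ≥ 1.
Upper bound: if T = a ⊗ b ⊗ c then every fibre of T is a multiple of the corresponding factor, so read the factors off the fibres through the nonzero entry T[0,0,0] = -6.
The mode-1 fibre T[:,0,0] = [-6, 6] gives a = (1, -1) (primitive direction); the mode-2 fibre T[0,:,0] = [-6, 18] gives b = (1, -3); then c[k] = T[0,0,k] / (a[0]·b[0]) = [-6, -6] / 1 = (-6, -6).
Expanding (1, -1) ⊗ (1, -3) ⊗ (-6, -6) reproduces all 8 entries of T, so T = (1, -1) ⊗ (1, -3) ⊗ (-6, -6) and rank(T) ≤ 1.
These bounds meet, so rank(T) = 1.

rank(T) = 1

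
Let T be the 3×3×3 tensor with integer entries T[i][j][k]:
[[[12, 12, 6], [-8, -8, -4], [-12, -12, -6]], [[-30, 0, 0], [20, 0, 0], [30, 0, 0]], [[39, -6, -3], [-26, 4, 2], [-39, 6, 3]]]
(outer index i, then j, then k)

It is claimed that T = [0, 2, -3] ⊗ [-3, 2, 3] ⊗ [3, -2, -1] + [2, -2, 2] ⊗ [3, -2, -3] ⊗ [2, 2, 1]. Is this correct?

Reconstruct entrywise from the claimed factors. For example, T[1,0,2] = 0 and Σₗ aₗ[1]bₗ[0]cₗ[2] = (2)·(-3)·(-1) + (-2)·(3)·(1) = 0; checking all 27 entries, every one matches. The claim holds.

Yes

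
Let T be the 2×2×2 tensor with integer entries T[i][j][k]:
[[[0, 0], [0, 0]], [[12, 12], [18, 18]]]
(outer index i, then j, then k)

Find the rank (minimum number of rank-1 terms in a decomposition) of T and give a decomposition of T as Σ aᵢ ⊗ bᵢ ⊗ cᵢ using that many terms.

Lower bound: T ≠ 0 (e.g. T[1,0,0] = 12), so rank(T) ≥ 1.
Upper bound: if T = a ⊗ b ⊗ c then every fibre of T is a multiple of the corresponding factor, so read the factors off the fibres through the nonzero entry T[1,0,0] = 12.
The mode-1 fibre T[:,0,0] = [0, 12] gives a = (0, 1) (primitive direction); the mode-2 fibre T[1,:,0] = [12, 18] gives b = (2, 3); then c[k] = T[1,0,k] / (a[1]·b[0]) = [12, 12] / 2 = (6, 6).
Expanding (0, 1) ⊗ (2, 3) ⊗ (6, 6) reproduces all 8 entries of T, so T = (0, 1) ⊗ (2, 3) ⊗ (6, 6) and rank(T) ≤ 1.
These bounds meet, so rank(T) = 1.

rank(T) = 1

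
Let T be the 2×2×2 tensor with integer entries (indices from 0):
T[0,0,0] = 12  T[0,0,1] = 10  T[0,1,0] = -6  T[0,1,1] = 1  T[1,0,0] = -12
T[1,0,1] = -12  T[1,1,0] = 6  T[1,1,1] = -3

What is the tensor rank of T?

Lower bound: the mode-1 unfolding of T (rows indexed by i, columns by (j,k) = (0,0), (0,1), (1,0), (1,1)) is [[12, 10, -6, 1], [-12, -12, 6, -3]].
There the 2×2 minor on rows i ∈ {0, 1}, columns (j,k) ∈ {(0,0), (0,1)} is det [[12, 10], [-12, -12]] = -24 ≠ 0, so this unfolding has rank ≥ 2; CP rank is at least every unfolding rank, so rank(T) ≥ 2. (Flattening ranks never certify an upper bound on CP rank; for that we must actually write T with 2 rank-1 terms.)
Upper bound — finding two terms. Write S_k = T[:,:,k] for the frontal slices: S₀ = [[12, -6], [-12, 6]], S₁ = [[10, 1], [-12, -3]].
If T = a₁ (x) b₁ (x) c₁ + a₂ (x) b₂ (x) c₂ then each S_k = c₁[k]·a₁b₁ᵀ + c₂[k]·a₂b₂ᵀ. S₀ and S₁ are linearly independent, so a₁b₁ᵀ and a₂b₂ᵀ must span the same plane of matrices: they are the rank-1 matrices of the form x·S₀ + y·S₁.
det(x·S₀ + y·S₁) is −36·xy − 18·y² = (-18)·(y)(2·x + y), vanishing at (x:y) = (1:0) and (1:-2).
M₁ = S₀ = [[12, -6], [-12, 6]] = 6·[1, -1][2, -1]ᵀ and M₂ = S₀ − 2·S₁ = [[-8, -8], [12, 12]] = (-4)·[2, -3][1, 1]ᵀ, so take a₁ = [1, -1], b₁ = [2, -1], a₂ = [2, -3], b₂ = [1, 1].
Each slice is an integer combination of E₁ = a₁b₁ᵀ and E₂ = a₂b₂ᵀ: S₀ = 6·E₁, S₁ = 3·E₁ + 2·E₂; reading off coefficients, c₁ = [6, 3] and c₂ = [0, 2].
Hence T = [1, -1] (x) [2, -1] (x) [6, 3] + [2, -3] (x) [1, 1] (x) [0, 2], so rank(T) ≤ 2.
These bounds meet, so rank(T) = 2.

2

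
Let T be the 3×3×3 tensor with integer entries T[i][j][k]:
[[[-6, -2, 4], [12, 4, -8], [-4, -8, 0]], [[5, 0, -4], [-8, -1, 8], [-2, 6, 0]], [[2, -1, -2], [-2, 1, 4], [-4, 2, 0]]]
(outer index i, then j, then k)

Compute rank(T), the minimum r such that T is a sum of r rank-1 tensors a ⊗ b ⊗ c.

3

Lower bound: in the mode-2 unfolding of T (rows indexed by j, columns by (i,k)) the 3×3 minor on rows j ∈ {0, 1, 2}, columns (i,k) ∈ {(0,0), (0,1), (1,0)} is det [[-6, -2, 5], [12, 4, -8], [-4, -8, -2]] = -80 ≠ 0, so that unfolding has rank ≥ 3 and hence rank(T) ≥ 3 (CP rank is at least every unfolding rank, though it can be larger).
Upper bound: T is a sum of 3 rank-1 terms, T = [0, 1, 1] ⊗ [0, 1, -2] ⊗ [2, -1, 0] + [2, -2, -1] ⊗ [1, -2, 0] ⊗ [-2, 1, 2] + [2, -1, 0] ⊗ [1, -2, 2] ⊗ [-1, -2, 0] (one valid choice — decompositions are not unique — normalised so each a, b is primitive with positive first nonzero entry; check it by expanding all entries), so rank(T) ≤ 3.
These bounds meet, so rank(T) = 3.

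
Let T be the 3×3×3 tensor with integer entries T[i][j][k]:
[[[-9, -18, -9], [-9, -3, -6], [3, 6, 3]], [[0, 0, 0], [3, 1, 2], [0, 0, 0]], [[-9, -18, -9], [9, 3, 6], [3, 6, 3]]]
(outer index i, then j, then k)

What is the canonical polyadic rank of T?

2

Lower bound: the mode-2 unfolding of T (rows indexed by j, columns by (i,k) = (0,0), (0,1), (0,2), (1,0), (1,1), (1,2), (2,0), (2,1), (2,2)) is [[-9, -18, -9, 0, 0, 0, -9, -18, -9], [-9, -3, -6, 3, 1, 2, 9, 3, 6], [3, 6, 3, 0, 0, 0, 3, 6, 3]].
There the 2×2 minor on rows j ∈ {0, 1}, columns (i,k) ∈ {(0,0), (0,1)} is det [[-9, -18], [-9, -3]] = -135 ≠ 0, so this unfolding has rank ≥ 2; CP rank is at least every unfolding rank, so rank(T) ≥ 2. (This is only a lower bound: in general the CP rank may exceed every unfolding rank, so we still need to exhibit 2 rank-1 terms summing to T.)
Upper bound — finding two terms. Write S_k = T[:,:,k] for the frontal slices: S₀ = [[-9, -9, 3], [0, 3, 0], [-9, 9, 3]], S₁ = [[-18, -3, 6], [0, 1, 0], [-18, 3, 6]], S₂ = [[-9, -6, 3], [0, 2, 0], [-9, 6, 3]].
If T = a₁ ⊗ b₁ ⊗ c₁ + a₂ ⊗ b₂ ⊗ c₂ then each S_k = c₁[k]·a₁b₁ᵀ + c₂[k]·a₂b₂ᵀ. S₀ and S₁ are linearly independent, so a₁b₁ᵀ and a₂b₂ᵀ must span the same plane of matrices: they are the rank-1 matrices of the form x·S₀ + y·S₁.
The 2×2 minor of x·S₀ + y·S₁ on rows {0,1}, columns {0,1} is −27·x² − 63·xy − 18·y² = (-9)·(x + 2·y)(3·x + y), vanishing at (x:y) = (2:-1) and (1:-3).
M₁ = 2·S₀ − S₁ = [[0, -15, 0], [0, 5, 0], [0, 15, 0]] = (-5)·[3, -1, -3][0, 1, 0]ᵀ and M₂ = S₀ − 3·S₁ = [[45, 0, -15], [0, 0, 0], [45, 0, -15]] = 15·[1, 0, 1][3, 0, -1]ᵀ, so take a₁ = [3, -1, -3], b₁ = [0, 1, 0], a₂ = [1, 0, 1], b₂ = [3, 0, -1].
Each slice is an integer combination of E₁ = a₁b₁ᵀ and E₂ = a₂b₂ᵀ: S₀ = −3·E₁ − 3·E₂, S₁ = −E₁ − 6·E₂, S₂ = −2·E₁ − 3·E₂; reading off coefficients, c₁ = [-3, -1, -2] and c₂ = [-3, -6, -3].
Hence T = [3, -1, -3] ⊗ [0, 1, 0] ⊗ [-3, -1, -2] + [1, 0, 1] ⊗ [3, 0, -1] ⊗ [-3, -6, -3], so rank(T) ≤ 2.
These bounds meet, so rank(T) = 2.
Check entry T[2,2,1] = 6: (-3)·(0)·(-1) + (1)·(-1)·(-6) = 6.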